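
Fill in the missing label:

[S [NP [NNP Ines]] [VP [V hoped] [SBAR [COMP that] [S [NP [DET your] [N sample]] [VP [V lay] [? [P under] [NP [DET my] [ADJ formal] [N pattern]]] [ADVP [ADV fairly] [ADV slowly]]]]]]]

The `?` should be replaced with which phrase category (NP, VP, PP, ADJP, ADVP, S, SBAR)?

PP

A constituent whose immediate children are P 'under', NP is a prepositional phrase: PP.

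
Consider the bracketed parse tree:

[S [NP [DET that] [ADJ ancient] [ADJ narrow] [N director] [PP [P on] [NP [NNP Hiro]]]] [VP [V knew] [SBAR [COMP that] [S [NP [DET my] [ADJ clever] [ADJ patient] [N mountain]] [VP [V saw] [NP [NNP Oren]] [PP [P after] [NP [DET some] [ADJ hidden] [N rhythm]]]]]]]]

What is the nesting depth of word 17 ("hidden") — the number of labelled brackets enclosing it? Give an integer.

8

Counting open brackets not yet closed at "hidden": [S [VP [SBAR [S [VP [PP [NP [ADJ = 8.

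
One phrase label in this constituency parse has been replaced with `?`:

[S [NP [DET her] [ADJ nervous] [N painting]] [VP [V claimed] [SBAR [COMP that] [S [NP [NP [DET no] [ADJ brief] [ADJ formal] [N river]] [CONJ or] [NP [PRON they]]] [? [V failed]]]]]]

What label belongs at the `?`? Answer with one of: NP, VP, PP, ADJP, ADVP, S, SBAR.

VP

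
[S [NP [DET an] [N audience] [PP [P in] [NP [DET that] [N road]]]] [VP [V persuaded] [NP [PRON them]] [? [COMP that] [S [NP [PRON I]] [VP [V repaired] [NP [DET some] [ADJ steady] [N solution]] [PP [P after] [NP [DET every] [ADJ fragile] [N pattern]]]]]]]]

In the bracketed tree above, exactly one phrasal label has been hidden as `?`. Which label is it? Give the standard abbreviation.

A constituent whose immediate children are COMP 'that', S is a subordinate clause: SBAR.

SBAR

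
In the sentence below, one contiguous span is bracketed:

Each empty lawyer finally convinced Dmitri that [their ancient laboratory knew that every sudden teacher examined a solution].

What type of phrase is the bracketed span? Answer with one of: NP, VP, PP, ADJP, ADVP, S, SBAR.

S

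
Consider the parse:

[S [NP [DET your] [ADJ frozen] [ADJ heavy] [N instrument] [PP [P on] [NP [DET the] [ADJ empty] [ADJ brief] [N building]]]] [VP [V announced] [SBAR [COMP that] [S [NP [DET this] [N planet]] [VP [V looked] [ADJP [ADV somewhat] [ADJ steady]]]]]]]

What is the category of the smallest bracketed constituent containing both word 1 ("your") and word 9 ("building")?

NP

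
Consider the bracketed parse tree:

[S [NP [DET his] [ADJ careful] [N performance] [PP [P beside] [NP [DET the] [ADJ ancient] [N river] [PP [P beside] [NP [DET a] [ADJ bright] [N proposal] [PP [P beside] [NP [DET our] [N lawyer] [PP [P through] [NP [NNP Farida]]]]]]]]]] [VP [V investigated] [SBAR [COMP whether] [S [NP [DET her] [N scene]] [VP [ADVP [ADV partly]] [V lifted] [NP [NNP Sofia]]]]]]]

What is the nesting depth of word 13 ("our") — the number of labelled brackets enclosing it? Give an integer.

9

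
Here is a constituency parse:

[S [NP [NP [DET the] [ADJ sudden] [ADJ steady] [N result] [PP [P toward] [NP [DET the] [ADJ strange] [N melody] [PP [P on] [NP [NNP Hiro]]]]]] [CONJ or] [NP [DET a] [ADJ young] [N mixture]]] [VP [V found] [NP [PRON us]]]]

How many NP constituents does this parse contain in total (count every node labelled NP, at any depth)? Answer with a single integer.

6

The NP constituents are: [NP the sudden steady result toward the strange melody on Hiro or a young mixture]; [NP the sudden steady result toward the strange melody on Hiro]; [NP the strange melody on Hiro]; [NP Hiro]; [NP a young mixture]; [NP us]. Total: 6.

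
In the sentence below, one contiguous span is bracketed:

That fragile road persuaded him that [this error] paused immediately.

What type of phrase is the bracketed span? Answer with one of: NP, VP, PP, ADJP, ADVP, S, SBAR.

NP

The bracketed span "this error" is headed by "error", making it a noun phrase (NP).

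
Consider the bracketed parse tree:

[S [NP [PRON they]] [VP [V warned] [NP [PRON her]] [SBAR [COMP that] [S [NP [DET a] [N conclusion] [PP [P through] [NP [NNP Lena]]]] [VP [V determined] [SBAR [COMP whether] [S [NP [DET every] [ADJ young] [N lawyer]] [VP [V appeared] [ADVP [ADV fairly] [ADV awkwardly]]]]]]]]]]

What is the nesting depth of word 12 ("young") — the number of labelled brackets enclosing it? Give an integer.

Counting open brackets not yet closed at "young": [S [VP [SBAR [S [VP [SBAR [S [NP [ADJ = 9.

9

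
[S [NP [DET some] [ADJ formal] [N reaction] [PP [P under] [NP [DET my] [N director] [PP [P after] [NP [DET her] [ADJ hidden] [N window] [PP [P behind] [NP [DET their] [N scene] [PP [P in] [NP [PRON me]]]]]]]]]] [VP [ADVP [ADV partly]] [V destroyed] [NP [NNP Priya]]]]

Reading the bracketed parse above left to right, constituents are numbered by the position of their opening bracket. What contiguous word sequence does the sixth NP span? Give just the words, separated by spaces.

Priya

In left-to-right order the NP constituents are "some formal reaction under my director after her hidden window behind their scene in me"; "my director after her hidden window behind their scene in me"; "her hidden window behind their scene in me"; "their scene in me"; "me"; "Priya". Number 6 is "Priya".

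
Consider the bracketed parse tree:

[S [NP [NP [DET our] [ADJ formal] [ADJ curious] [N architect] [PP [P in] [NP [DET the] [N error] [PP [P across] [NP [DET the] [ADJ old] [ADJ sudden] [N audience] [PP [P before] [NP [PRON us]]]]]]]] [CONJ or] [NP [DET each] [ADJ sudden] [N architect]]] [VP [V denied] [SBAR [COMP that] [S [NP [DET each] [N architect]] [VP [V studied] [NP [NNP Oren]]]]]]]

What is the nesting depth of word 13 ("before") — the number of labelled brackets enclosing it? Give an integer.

9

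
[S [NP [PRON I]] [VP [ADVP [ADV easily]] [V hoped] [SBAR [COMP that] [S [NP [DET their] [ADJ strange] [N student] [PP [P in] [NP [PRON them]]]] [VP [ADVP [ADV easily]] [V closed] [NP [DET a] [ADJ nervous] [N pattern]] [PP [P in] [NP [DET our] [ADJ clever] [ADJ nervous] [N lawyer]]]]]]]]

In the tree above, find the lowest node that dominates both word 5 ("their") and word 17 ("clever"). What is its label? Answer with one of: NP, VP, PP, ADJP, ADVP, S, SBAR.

S

Word 5 lies under S → VP → SBAR → S → NP → DET; word 17 lies under S → VP → SBAR → S → VP → PP → NP → ADJ. The lowest shared node is the S.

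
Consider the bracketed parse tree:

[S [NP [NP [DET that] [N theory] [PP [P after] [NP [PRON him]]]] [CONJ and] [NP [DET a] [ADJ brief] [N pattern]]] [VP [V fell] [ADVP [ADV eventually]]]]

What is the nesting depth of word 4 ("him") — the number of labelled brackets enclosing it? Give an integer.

Path from the root down to the word: S → NP → NP → PP → NP → PRON. That is 6 enclosing brackets.

6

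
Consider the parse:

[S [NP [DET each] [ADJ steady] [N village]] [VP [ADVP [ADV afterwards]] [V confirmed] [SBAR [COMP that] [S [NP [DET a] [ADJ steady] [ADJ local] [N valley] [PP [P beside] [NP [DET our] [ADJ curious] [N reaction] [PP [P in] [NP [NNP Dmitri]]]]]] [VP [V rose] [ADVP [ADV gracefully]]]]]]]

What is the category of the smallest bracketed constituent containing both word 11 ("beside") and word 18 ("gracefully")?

S

The smallest bracket enclosing both words is [S a steady local valley beside our curious reaction in Dmitri rose gracefully], so the label is S.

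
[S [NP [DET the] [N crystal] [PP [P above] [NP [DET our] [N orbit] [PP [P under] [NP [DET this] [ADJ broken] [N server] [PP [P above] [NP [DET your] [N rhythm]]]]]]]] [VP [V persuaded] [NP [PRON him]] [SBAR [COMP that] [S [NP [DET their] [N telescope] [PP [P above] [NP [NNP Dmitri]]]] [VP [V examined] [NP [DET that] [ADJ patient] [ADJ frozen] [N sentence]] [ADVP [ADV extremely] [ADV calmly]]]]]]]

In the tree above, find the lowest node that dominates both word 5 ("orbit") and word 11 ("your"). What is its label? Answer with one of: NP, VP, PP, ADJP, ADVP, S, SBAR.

Word 5 lies under S → NP → PP → NP → N; word 11 lies under S → NP → PP → NP → PP → NP → PP → NP → DET. The lowest shared node is the NP.

NP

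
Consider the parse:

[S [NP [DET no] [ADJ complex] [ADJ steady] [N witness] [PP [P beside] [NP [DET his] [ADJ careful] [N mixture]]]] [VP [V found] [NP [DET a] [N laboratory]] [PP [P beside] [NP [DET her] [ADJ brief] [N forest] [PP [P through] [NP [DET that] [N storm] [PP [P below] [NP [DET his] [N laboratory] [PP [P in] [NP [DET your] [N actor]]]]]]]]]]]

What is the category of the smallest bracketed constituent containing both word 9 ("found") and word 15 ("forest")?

VP

Word 9 lies under S → VP → V; word 15 lies under S → VP → PP → NP → N. The lowest shared node is the VP.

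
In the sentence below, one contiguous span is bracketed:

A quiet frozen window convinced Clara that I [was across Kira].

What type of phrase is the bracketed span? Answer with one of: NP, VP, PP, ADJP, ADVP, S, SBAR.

VP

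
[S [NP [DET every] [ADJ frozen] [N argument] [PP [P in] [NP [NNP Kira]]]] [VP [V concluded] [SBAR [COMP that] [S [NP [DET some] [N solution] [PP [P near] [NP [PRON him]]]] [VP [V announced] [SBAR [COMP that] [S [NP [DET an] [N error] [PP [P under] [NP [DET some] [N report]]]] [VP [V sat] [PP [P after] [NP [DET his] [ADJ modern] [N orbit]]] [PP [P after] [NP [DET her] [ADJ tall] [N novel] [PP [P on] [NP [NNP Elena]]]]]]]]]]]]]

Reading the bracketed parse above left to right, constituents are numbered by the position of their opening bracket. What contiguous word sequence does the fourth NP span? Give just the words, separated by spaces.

In left-to-right order the NP constituents are "every frozen argument in Kira"; "Kira"; "some solution near him"; "him"; "an error under some report"; "some report"; "his modern orbit"; "her tall novel on Elena"; "Elena". Number 4 is "him".

him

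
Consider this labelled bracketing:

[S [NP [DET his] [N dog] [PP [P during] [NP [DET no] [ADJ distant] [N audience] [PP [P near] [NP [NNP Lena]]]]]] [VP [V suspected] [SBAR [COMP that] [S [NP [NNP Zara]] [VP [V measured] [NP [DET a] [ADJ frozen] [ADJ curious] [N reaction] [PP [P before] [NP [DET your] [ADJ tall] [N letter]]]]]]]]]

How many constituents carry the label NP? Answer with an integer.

6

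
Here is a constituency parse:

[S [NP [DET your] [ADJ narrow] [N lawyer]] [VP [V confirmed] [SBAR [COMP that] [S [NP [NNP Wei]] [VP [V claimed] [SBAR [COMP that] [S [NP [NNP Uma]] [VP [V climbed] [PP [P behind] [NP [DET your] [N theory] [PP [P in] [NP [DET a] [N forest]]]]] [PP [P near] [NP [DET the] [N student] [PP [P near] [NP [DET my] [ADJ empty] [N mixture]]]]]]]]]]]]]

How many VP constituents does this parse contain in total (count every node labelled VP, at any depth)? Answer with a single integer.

3

The VP constituents are: [VP confirmed that Wei claimed that Uma climbed behind your theory in a forest near the student near my empty mixture]; [VP claimed that Uma climbed behind your theory in a forest near the student near my empty mixture]; [VP climbed behind your theory in a forest near the student near my empty mixture]. Total: 3.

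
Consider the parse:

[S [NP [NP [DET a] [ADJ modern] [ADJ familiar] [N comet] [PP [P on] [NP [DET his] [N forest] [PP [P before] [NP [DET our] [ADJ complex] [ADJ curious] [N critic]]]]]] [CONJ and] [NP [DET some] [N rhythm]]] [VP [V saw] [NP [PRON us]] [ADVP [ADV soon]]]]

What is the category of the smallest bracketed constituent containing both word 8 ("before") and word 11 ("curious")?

Both words fall inside [PP before our complex curious critic] (words 8–12), and no smaller constituent contains them both. Label: PP.

PP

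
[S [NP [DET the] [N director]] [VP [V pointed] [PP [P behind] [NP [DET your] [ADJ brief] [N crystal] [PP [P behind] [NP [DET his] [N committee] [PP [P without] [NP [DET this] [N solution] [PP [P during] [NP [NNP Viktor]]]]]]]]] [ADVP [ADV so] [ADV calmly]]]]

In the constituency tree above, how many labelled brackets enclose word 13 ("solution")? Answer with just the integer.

9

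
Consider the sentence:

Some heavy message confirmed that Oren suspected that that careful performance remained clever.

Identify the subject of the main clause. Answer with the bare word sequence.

The subject of the main clause is the NP immediately before the verb "confirmed": "some heavy message".

some heavy message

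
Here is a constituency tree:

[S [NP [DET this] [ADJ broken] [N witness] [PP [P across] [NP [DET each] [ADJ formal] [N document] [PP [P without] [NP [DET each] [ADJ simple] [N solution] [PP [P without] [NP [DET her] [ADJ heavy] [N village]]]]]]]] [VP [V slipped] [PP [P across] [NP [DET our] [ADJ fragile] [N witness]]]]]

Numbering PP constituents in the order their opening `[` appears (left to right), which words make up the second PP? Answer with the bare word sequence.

without each simple solution without her heavy village

Opening `[PP` markers occur at word positions 4, 8, 12, 17; the second of these opens the constituent [PP without each simple solution without her heavy village].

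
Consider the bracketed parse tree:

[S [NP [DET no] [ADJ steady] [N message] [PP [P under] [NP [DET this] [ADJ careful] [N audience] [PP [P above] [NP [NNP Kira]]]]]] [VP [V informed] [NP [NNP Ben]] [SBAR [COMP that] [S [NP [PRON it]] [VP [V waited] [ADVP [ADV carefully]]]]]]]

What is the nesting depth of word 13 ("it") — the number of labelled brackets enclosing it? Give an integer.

Counting open brackets not yet closed at "it": [S [VP [SBAR [S [NP [PRON = 6.

6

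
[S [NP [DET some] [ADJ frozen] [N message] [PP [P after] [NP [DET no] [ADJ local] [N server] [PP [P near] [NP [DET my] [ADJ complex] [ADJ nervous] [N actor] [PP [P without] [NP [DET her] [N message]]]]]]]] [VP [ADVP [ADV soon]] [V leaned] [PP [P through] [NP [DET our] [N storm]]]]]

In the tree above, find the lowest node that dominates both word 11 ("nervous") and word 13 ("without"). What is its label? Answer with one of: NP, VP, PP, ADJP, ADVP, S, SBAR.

NP

The smallest bracket enclosing both words is [NP my complex nervous actor without her message], so the label is NP.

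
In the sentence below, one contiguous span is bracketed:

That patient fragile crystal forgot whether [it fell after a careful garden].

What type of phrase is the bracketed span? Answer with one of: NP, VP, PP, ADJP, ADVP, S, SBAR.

The span is built around the head "fell" — a clause (S).

S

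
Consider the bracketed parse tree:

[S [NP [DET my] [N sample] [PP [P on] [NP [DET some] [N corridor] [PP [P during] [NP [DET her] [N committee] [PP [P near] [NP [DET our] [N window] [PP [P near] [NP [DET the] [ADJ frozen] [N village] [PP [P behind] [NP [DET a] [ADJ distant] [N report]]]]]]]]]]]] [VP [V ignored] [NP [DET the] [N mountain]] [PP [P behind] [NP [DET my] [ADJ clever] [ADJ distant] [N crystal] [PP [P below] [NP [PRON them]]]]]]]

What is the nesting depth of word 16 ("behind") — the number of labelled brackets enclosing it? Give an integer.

12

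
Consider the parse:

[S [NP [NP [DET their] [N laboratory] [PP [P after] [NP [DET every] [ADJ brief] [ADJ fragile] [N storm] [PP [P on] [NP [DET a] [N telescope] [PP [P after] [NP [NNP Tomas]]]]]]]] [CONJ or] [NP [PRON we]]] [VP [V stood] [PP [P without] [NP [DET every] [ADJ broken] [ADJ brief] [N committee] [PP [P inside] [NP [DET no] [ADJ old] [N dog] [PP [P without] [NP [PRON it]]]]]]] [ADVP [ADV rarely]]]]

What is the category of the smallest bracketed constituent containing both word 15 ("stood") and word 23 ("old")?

Both words fall inside [VP stood without every broken brief committee inside no old dog without it rarely] (words 15–27), and no smaller constituent contains them both. Label: VP.

VP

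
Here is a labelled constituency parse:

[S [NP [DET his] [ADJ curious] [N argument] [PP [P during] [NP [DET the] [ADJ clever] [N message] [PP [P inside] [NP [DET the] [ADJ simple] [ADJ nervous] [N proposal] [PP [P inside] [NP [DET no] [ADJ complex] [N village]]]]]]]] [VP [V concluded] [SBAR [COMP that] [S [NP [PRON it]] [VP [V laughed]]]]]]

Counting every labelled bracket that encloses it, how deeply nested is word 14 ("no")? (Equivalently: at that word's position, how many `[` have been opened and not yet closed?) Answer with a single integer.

9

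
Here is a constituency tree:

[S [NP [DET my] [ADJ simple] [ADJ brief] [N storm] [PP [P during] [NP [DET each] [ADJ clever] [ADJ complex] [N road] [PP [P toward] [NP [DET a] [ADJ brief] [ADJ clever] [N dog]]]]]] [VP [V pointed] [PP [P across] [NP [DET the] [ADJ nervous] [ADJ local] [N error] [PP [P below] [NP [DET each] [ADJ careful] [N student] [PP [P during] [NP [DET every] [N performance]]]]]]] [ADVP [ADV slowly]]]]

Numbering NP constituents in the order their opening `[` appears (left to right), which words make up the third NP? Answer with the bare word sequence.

a brief clever dog

In left-to-right order the NP constituents are "my simple brief storm during each clever complex road toward a brief clever dog"; "each clever complex road toward a brief clever dog"; "a brief clever dog"; "the nervous local error below each careful student during every performance"; "each careful student during every performance"; "every performance". Number 3 is "a brief clever dog".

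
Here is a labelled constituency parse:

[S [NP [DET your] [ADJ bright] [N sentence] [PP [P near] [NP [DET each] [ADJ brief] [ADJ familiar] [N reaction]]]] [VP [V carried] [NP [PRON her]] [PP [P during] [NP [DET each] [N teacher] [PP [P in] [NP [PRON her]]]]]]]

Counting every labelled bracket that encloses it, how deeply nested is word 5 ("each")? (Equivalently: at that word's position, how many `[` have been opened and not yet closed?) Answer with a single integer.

5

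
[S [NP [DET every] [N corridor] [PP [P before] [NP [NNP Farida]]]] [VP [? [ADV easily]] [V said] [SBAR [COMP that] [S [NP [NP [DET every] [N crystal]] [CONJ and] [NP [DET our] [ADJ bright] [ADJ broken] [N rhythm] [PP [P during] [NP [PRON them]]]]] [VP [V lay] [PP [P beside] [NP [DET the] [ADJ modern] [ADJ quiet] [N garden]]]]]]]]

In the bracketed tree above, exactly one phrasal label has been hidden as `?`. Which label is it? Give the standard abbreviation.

ADVP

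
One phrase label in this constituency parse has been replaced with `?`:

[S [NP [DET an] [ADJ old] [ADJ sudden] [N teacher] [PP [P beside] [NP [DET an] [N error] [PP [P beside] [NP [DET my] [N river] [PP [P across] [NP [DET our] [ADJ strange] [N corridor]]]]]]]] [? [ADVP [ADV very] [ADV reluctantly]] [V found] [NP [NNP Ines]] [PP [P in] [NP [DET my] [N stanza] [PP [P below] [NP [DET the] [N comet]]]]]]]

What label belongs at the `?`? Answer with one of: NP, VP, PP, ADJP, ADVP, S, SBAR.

Looking at what the `?` directly dominates — ADVP, V 'found', NP, PP — this is a verb phrase (VP).

VP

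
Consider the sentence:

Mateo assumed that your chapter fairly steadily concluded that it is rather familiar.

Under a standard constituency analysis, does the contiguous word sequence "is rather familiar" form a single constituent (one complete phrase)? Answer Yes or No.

Yes

These words form the whole verb phrase headed by "is", so yes — one constituent.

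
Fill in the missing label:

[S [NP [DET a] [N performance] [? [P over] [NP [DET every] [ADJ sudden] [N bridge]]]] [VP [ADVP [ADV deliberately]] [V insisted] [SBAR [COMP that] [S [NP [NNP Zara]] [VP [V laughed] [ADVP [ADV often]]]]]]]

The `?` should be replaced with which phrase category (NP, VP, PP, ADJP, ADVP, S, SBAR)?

Looking at what the `?` directly dominates — P 'over', NP — this is a prepositional phrase (PP).

PP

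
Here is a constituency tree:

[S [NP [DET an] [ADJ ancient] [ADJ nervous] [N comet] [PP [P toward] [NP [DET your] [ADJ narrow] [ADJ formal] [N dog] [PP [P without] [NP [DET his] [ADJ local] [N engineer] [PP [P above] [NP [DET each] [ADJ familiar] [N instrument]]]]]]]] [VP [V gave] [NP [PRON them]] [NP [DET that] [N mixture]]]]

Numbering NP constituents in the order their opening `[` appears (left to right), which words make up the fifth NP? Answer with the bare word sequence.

Opening `[NP` markers occur at word positions 1, 6, 11, 15, 19, 20; the fifth of these opens the constituent [NP them].

them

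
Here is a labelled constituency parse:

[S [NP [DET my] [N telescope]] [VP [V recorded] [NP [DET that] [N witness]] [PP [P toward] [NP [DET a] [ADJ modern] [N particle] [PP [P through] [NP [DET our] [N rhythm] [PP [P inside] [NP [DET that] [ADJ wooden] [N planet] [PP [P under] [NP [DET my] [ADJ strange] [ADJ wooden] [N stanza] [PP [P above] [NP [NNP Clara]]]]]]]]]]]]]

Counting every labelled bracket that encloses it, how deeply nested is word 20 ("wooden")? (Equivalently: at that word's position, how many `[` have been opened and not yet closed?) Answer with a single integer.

The word sits inside ADJ, which is inside NP, inside PP, inside NP, inside PP, inside NP, inside PP, inside NP, inside PP, inside VP, inside S — 11 brackets in all.

11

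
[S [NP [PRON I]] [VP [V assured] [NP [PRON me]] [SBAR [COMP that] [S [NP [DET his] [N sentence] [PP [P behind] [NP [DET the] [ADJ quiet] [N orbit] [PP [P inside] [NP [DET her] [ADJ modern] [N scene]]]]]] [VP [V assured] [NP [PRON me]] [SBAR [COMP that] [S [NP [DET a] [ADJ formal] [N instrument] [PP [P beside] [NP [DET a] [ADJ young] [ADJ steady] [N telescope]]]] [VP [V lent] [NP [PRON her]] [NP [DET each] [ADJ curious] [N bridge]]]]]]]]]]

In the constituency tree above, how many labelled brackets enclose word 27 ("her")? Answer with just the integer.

10

Counting open brackets not yet closed at "her": [S [VP [SBAR [S [VP [SBAR [S [VP [NP [PRON = 10.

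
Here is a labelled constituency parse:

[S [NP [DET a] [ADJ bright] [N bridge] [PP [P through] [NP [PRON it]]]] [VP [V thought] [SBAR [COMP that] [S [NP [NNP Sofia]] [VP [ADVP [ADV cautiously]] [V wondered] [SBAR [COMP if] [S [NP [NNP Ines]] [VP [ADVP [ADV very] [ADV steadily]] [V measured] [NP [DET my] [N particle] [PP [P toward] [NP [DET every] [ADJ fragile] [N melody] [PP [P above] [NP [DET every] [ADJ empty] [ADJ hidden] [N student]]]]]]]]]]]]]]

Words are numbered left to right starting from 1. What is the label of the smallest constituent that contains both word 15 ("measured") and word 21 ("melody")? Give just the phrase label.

VP

Word 15 lies under S → VP → SBAR → S → VP → SBAR → S → VP → V; word 21 lies under S → VP → SBAR → S → VP → SBAR → S → VP → NP → PP → NP → N. The lowest shared node is the VP.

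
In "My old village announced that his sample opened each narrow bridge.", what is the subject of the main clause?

my old village

The subject of the main clause is the NP immediately before the verb "announced": "my old village".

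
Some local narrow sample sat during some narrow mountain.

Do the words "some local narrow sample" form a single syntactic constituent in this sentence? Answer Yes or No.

These words form the whole noun phrase headed by "sample", so yes — one constituent.

Yes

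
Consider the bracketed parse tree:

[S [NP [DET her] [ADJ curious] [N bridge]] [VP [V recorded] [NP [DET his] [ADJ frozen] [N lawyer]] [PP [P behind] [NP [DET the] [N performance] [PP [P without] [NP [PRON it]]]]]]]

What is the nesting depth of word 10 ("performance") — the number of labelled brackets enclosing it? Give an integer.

Path from the root down to the word: S → VP → PP → NP → N. That is 5 enclosing brackets.

5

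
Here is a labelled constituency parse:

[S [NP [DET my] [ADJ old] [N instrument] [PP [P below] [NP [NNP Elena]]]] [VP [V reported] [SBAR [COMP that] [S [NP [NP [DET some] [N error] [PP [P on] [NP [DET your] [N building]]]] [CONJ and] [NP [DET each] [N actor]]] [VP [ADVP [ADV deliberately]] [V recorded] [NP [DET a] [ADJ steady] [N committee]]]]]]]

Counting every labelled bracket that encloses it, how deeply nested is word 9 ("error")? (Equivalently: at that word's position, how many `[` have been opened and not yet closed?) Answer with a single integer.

Path from the root down to the word: S → VP → SBAR → S → NP → NP → N. That is 7 enclosing brackets.

7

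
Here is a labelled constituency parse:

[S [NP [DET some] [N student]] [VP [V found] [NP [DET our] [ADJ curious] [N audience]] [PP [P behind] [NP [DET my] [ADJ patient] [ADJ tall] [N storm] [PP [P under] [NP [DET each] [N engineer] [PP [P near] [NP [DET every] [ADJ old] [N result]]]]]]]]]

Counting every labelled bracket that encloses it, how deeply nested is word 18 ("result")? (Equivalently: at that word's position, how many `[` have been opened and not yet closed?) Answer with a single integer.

9

The word sits inside N, which is inside NP, inside PP, inside NP, inside PP, inside NP, inside PP, inside VP, inside S — 9 brackets in all.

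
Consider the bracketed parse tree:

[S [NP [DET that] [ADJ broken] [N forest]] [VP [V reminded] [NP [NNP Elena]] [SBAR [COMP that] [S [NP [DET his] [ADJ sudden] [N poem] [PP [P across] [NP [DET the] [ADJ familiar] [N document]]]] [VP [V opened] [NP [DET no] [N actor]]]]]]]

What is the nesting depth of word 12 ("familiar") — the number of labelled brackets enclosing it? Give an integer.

8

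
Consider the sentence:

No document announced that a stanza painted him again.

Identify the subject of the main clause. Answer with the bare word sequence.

The subject of the main clause is the NP immediately before the verb "announced": "no document".

no document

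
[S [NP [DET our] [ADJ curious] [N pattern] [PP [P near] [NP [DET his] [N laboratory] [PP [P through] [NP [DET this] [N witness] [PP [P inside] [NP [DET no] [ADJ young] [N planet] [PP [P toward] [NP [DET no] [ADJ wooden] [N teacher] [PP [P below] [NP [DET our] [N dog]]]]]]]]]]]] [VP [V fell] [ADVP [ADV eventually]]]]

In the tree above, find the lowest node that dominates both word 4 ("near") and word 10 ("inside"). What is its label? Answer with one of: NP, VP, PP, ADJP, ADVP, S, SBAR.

PP

The smallest bracket enclosing both words is [PP near his laboratory through this witness inside no young planet toward no wooden teacher below our dog], so the label is PP.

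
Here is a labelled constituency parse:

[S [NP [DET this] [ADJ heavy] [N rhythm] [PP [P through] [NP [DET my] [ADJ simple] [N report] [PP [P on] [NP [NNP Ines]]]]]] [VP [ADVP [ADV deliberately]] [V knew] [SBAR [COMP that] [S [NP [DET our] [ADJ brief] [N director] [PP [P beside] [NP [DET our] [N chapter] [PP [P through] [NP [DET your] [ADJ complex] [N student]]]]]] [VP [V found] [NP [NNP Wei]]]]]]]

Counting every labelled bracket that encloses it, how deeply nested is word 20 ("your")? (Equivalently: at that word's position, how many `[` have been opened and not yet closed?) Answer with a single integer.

10

The word sits inside DET, which is inside NP, inside PP, inside NP, inside PP, inside NP, inside S, inside SBAR, inside VP, inside S — 10 brackets in all.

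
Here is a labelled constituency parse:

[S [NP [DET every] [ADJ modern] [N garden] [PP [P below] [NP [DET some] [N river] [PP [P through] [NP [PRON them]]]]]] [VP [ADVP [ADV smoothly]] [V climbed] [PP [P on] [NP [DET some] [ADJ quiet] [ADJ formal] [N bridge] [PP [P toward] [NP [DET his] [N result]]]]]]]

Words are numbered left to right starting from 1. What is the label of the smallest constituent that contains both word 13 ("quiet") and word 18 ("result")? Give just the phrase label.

The smallest bracket enclosing both words is [NP some quiet formal bridge toward his result], so the label is NP.

NP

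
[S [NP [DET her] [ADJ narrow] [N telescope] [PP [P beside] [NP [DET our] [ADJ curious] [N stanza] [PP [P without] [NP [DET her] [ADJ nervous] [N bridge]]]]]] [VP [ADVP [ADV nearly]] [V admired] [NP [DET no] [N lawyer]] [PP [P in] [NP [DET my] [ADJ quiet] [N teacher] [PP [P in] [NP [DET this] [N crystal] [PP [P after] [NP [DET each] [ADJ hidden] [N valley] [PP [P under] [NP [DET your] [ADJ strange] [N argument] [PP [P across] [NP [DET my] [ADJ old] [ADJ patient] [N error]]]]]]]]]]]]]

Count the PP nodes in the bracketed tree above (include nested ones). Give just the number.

7

The PP constituents are: [PP beside our curious stanza without her nervous bridge]; [PP without her nervous bridge]; [PP in my quiet teacher in this crystal after each hidden valley under your strange argument across my old patient error]; [PP in this crystal after each hidden valley under your strange argument across my old patient error]; [PP after each hidden valley under your strange argument across my old patient error]; [PP under your strange argument across my old patient error] …. Total: 7.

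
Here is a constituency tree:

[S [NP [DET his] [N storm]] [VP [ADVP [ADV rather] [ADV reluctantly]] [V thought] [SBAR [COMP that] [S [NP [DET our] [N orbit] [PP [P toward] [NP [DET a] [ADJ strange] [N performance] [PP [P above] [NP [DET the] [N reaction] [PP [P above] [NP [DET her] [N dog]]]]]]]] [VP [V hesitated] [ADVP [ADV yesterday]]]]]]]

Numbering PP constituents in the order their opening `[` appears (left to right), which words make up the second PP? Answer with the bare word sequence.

above the reaction above her dog

In left-to-right order the PP constituents are "toward a strange performance above the reaction above her dog"; "above the reaction above her dog"; "above her dog". Number 2 is "above the reaction above her dog".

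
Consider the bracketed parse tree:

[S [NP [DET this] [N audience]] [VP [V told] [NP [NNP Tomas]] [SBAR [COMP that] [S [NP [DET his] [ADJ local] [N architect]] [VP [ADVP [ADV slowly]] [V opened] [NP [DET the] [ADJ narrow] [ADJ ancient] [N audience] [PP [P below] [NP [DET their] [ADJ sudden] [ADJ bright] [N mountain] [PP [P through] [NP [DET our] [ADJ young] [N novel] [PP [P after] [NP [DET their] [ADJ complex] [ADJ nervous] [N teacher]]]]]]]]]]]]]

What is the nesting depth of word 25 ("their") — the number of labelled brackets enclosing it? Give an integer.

13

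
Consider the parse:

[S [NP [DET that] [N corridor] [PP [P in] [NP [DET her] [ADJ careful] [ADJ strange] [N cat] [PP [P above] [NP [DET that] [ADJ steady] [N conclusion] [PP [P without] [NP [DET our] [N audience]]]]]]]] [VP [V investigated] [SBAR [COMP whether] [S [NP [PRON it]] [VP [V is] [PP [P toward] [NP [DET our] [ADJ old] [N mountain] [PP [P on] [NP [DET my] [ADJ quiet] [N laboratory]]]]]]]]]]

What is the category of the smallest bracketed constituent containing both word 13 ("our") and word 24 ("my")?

Word 13 lies under S → NP → PP → NP → PP → NP → PP → NP → DET; word 24 lies under S → VP → SBAR → S → VP → PP → NP → PP → NP → DET. The lowest shared node is the S.

S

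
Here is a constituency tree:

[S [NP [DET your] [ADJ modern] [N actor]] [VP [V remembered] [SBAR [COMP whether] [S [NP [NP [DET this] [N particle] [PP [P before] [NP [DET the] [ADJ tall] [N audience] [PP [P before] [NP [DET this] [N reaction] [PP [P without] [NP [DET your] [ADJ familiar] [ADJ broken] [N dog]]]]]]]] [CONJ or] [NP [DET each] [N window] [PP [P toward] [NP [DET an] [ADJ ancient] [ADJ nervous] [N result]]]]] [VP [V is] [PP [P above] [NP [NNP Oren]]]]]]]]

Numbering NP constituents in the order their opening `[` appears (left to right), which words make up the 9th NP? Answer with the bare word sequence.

Oren

Opening `[NP` markers occur at word positions 1, 6, 6, 9, 13, 16, 21, 24, 30; the 9th of these opens the constituent [NP Oren].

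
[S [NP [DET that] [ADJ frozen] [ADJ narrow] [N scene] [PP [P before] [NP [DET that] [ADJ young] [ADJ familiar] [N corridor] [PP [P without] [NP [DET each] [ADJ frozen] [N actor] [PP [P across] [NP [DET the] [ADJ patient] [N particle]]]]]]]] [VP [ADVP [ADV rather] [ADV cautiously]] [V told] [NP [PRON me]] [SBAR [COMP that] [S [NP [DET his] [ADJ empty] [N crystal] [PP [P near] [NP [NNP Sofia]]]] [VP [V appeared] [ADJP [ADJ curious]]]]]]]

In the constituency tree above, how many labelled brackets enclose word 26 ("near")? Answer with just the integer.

7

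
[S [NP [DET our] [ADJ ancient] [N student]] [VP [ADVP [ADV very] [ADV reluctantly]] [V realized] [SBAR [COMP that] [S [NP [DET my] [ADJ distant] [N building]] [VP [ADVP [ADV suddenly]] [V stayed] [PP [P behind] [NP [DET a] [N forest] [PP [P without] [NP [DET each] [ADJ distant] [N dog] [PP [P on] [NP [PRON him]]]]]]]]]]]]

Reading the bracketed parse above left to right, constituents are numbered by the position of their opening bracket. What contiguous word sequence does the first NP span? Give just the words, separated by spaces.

our ancient student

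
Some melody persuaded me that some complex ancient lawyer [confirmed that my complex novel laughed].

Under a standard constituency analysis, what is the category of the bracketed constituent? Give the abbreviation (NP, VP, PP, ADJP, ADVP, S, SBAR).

VP

"confirmed" is the head of the bracketed span, so the span is a verb phrase: VP.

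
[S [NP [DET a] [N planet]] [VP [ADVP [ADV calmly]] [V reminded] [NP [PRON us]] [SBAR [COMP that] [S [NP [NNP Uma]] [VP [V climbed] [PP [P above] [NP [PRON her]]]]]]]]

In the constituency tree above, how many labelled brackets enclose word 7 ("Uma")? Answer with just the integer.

Counting open brackets not yet closed at "Uma": [S [VP [SBAR [S [NP [NNP = 6.

6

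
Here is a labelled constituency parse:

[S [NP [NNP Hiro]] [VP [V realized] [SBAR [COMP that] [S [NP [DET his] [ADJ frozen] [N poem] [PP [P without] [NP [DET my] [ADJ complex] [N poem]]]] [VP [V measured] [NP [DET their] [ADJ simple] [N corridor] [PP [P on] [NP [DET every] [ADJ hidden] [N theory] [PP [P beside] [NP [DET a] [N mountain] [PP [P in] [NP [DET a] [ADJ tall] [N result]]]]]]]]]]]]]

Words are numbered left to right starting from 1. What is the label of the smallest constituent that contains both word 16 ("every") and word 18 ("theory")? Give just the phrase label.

NP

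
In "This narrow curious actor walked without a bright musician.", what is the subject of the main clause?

this narrow curious actor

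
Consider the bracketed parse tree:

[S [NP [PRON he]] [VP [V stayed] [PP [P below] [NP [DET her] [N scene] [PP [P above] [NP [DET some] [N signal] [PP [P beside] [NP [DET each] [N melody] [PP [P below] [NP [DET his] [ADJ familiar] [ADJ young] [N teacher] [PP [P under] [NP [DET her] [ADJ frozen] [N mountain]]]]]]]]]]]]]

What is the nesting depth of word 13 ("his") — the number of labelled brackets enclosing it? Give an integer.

11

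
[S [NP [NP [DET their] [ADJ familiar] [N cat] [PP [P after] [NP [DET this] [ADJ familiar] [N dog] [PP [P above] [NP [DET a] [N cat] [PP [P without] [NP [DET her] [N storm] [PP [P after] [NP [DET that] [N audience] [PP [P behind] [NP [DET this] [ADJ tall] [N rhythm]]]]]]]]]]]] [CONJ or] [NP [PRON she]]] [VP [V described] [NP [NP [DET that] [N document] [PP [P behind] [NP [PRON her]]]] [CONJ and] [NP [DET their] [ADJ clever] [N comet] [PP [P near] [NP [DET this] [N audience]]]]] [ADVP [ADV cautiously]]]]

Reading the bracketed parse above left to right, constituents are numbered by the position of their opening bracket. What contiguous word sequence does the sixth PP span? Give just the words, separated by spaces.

The PP opening brackets appear, in order, over: "after this familiar dog above a cat without her storm after that audience behind this tall rhythm"; "above a cat without her storm after that audience behind this tall rhythm"; "without her storm after that audience behind this tall rhythm"; "after that audience behind this tall rhythm"; "behind this tall rhythm"; "behind her"; "near this audience". The sixth one spans "behind her".

behind her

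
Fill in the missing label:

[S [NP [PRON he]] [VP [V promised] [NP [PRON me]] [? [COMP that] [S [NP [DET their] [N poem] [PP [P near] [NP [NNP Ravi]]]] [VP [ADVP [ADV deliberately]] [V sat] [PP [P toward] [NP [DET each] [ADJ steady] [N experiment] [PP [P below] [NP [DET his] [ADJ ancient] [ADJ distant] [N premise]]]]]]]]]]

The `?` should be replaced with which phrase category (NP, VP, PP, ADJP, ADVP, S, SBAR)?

SBAR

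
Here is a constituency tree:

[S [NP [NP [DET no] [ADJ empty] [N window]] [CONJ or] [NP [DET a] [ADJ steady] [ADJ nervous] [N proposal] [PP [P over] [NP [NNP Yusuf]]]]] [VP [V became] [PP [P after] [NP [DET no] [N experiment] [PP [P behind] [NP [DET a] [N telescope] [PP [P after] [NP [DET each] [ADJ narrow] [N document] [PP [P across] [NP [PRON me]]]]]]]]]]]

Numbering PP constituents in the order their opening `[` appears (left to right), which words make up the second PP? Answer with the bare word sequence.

after no experiment behind a telescope after each narrow document across me

The PP opening brackets appear, in order, over: "over Yusuf"; "after no experiment behind a telescope after each narrow document across me"; "behind a telescope after each narrow document across me"; "after each narrow document across me"; "across me". The second one spans "after no experiment behind a telescope after each narrow document across me".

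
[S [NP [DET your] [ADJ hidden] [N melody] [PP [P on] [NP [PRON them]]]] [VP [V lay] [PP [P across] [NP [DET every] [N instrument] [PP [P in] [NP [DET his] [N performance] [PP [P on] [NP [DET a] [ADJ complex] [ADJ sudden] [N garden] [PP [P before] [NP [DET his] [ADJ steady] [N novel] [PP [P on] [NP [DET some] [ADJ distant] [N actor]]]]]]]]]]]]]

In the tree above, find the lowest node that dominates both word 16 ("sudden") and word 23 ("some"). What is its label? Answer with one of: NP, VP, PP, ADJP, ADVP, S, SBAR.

Word 16 lies under S → VP → PP → NP → PP → NP → PP → NP → ADJ; word 23 lies under S → VP → PP → NP → PP → NP → PP → NP → PP → NP → PP → NP → DET. The lowest shared node is the NP.

NP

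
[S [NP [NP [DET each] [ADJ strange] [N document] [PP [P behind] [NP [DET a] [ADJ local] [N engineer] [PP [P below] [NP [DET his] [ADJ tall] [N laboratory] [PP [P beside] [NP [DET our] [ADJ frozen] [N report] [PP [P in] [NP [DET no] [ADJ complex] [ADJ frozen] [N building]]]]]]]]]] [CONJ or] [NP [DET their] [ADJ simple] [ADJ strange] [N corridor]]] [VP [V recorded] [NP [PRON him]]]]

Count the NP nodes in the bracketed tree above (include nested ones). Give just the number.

8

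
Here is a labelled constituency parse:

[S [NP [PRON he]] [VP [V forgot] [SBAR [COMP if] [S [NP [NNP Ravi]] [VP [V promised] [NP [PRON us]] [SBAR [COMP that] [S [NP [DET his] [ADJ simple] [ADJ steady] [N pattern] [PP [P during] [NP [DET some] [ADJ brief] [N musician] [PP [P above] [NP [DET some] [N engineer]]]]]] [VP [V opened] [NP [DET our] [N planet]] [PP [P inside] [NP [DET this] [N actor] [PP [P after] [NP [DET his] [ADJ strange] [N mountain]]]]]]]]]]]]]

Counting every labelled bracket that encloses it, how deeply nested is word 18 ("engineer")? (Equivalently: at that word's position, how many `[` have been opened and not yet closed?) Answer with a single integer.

13

Counting open brackets not yet closed at "engineer": [S [VP [SBAR [S [VP [SBAR [S [NP [PP [NP [PP [NP [N = 13.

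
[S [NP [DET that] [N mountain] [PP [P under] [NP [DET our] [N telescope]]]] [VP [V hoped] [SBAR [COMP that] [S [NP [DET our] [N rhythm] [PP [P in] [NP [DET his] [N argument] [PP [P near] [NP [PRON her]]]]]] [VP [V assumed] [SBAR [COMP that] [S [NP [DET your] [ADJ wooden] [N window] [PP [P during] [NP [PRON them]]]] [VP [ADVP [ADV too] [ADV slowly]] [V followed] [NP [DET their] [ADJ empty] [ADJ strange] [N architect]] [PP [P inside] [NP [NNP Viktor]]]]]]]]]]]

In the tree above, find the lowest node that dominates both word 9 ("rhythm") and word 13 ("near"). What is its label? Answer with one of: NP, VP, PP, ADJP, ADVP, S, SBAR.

NP

Word 9 lies under S → VP → SBAR → S → NP → N; word 13 lies under S → VP → SBAR → S → NP → PP → NP → PP → P. The lowest shared node is the NP.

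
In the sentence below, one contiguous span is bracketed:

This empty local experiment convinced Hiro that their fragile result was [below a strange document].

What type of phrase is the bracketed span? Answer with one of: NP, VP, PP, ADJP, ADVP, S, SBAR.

PP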